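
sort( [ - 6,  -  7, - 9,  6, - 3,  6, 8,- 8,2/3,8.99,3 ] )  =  [ - 9,-8, - 7, - 6,-3,2/3, 3,  6, 6, 8,  8.99]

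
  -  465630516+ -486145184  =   - 951775700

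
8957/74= 8957/74=121.04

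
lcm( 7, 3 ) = 21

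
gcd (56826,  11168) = 2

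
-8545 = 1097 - 9642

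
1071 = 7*153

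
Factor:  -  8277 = -3^1*31^1 *89^1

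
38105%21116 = 16989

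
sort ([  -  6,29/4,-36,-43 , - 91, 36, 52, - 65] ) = [ - 91, - 65, - 43, - 36, - 6,29/4,  36 , 52]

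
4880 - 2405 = 2475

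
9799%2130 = 1279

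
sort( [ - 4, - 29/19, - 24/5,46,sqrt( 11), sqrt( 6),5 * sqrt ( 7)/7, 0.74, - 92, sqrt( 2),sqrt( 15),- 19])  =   [-92, - 19, - 24/5, - 4,-29/19, 0.74, sqrt(2), 5*sqrt( 7 ) /7, sqrt(6), sqrt(11 ), sqrt ( 15), 46] 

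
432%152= 128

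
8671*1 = 8671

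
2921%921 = 158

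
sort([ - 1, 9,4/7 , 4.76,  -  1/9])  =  [-1,  -  1/9,4/7, 4.76, 9 ]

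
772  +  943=1715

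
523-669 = - 146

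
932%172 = 72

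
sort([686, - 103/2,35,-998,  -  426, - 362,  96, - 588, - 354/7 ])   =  [ - 998,-588, - 426,-362,-103/2  , -354/7 , 35, 96,686 ] 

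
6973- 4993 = 1980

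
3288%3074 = 214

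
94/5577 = 94/5577= 0.02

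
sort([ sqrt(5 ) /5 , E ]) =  [sqrt( 5)/5,E ]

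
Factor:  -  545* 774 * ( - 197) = 83100510=2^1*3^2*5^1*43^1*109^1*197^1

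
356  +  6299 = 6655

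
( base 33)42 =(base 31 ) 4A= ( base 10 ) 134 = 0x86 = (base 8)206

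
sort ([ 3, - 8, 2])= [- 8 , 2,3]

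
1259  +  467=1726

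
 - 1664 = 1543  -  3207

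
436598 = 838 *521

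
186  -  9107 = - 8921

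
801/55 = 14  +  31/55 = 14.56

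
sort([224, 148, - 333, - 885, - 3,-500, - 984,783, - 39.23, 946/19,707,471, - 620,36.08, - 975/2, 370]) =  [ - 984, - 885, - 620, - 500, - 975/2,-333, - 39.23, - 3 , 36.08, 946/19, 148, 224,370,471,707,783 ]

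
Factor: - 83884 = -2^2*67^1*313^1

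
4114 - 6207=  - 2093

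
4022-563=3459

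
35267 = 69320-34053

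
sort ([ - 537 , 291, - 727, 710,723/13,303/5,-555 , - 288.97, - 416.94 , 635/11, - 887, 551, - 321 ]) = [ - 887, - 727, - 555, - 537, - 416.94, - 321, - 288.97,723/13, 635/11 , 303/5,291 , 551, 710] 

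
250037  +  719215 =969252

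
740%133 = 75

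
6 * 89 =534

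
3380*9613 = 32491940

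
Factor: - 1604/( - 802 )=2^1 = 2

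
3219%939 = 402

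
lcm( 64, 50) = 1600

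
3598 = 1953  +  1645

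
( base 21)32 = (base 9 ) 72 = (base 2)1000001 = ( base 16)41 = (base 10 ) 65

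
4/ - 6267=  - 4/6267 = -  0.00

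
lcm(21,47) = 987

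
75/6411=25/2137 = 0.01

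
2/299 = 2/299= 0.01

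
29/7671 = 29/7671 = 0.00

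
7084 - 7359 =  - 275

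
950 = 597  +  353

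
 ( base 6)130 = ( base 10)54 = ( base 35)1j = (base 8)66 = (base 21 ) 2C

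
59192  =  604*98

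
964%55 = 29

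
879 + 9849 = 10728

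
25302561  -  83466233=  -  58163672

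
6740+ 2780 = 9520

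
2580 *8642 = 22296360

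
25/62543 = 25/62543 = 0.00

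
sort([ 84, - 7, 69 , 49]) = [  -  7,49,69,84 ] 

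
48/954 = 8/159 = 0.05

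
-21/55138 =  - 1 + 55117/55138 = - 0.00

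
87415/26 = 3362 + 3/26 =3362.12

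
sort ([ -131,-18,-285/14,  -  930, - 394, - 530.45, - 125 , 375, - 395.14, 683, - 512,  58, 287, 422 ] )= [-930,  -  530.45, - 512, - 395.14, - 394,-131,-125, - 285/14, -18,58, 287, 375, 422, 683 ] 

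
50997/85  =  50997/85 = 599.96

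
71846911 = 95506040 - 23659129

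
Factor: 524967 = 3^1*174989^1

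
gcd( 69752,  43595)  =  8719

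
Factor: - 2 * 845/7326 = -845/3663 = - 3^(  -  2)*5^1* 11^(  -  1 )*13^2*37^ (-1 )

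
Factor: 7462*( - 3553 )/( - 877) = 26512486/877 =2^1*7^1  *  11^1 *13^1 *17^1*19^1*41^1*877^ ( - 1 ) 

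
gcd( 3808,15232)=3808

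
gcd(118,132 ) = 2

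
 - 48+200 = 152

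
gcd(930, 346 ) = 2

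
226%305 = 226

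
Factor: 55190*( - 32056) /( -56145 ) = 353834128/11229=2^4*3^( - 1 ) * 19^(-1)*197^( - 1) * 4007^1*5519^1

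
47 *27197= 1278259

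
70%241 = 70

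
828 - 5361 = -4533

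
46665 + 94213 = 140878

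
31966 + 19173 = 51139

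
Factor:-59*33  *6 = - 11682 =-2^1 * 3^2*11^1*59^1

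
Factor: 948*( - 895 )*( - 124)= 105209040= 2^4*3^1*5^1*31^1*79^1*179^1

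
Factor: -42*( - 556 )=2^3*3^1*  7^1*139^1 = 23352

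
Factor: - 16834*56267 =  - 947198678 = -2^1 *19^1*443^1 * 56267^1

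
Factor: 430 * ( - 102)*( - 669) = 2^2*3^2*5^1*17^1 * 43^1*223^1 = 29342340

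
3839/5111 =3839/5111 = 0.75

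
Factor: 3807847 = 17^1 * 19^1*11789^1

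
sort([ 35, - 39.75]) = [ - 39.75,35 ] 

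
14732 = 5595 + 9137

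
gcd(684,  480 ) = 12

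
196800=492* 400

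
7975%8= 7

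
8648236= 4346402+4301834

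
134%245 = 134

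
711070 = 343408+367662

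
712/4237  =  712/4237 = 0.17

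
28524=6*4754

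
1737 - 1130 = 607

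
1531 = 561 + 970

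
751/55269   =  751/55269 = 0.01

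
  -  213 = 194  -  407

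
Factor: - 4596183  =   - 3^4*179^1*317^1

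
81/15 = 5 + 2/5 = 5.40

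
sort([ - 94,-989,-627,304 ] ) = [ - 989, - 627,- 94 , 304 ]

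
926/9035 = 926/9035 = 0.10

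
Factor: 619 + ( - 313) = 2^1*3^2 * 17^1=306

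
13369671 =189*70739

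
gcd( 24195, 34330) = 5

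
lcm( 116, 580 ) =580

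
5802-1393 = 4409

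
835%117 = 16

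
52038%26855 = 25183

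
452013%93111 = 79569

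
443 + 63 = 506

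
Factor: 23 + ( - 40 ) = -17 = - 17^1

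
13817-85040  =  -71223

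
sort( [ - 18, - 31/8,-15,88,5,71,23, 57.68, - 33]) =[ - 33 , - 18,-15, - 31/8,5,23,57.68,71,88 ] 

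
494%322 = 172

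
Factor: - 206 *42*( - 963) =8331876=2^2*3^3 * 7^1*103^1  *  107^1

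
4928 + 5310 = 10238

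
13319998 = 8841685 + 4478313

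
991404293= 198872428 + 792531865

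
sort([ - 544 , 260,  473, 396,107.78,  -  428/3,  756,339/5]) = [-544,- 428/3, 339/5,107.78,260,396, 473,756 ]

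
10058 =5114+4944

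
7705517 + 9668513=17374030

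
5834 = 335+5499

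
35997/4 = 8999 + 1/4 = 8999.25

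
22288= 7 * 3184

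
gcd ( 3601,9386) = 13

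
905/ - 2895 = - 181/579=   - 0.31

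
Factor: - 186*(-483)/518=6417/37=3^2 * 23^1*31^1* 37^(  -  1)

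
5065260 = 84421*60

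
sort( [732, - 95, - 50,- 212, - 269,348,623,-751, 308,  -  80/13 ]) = [ - 751,-269, -212,-95, - 50, - 80/13,308, 348,623 , 732]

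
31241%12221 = 6799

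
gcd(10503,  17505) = 3501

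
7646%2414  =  404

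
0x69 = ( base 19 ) 5a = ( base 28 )3L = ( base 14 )77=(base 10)105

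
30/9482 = 15/4741 = 0.00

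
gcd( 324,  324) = 324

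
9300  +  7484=16784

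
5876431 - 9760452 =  - 3884021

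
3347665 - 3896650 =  - 548985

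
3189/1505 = 3189/1505 = 2.12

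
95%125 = 95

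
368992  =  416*887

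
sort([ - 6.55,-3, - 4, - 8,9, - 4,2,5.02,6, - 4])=[ - 8, -6.55, - 4, - 4, - 4, - 3, 2,5.02,6, 9]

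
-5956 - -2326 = -3630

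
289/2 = 289/2 = 144.50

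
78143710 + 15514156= 93657866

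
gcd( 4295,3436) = 859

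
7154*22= 157388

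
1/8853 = 1/8853 = 0.00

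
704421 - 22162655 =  -21458234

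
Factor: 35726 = 2^1*17863^1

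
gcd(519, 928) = 1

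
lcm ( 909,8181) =8181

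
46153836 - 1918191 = 44235645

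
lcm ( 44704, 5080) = 223520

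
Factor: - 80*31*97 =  - 2^4*5^1*31^1*97^1 = - 240560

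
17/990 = 17/990 = 0.02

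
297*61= 18117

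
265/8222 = 265/8222  =  0.03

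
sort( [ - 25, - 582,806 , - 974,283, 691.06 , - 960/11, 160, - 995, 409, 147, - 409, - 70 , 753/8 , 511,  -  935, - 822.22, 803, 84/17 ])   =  [ - 995, - 974, - 935,-822.22, - 582, - 409, - 960/11, - 70, - 25, 84/17, 753/8,147,160 , 283 , 409, 511, 691.06, 803, 806]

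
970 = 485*2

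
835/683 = 835/683 =1.22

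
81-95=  - 14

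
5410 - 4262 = 1148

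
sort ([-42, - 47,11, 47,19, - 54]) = [- 54, - 47, - 42,  11,  19,47]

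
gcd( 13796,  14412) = 4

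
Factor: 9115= 5^1*1823^1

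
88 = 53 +35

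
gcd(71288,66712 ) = 8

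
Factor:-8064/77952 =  - 3^1 * 29^( - 1 ) = - 3/29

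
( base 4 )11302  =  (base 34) au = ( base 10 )370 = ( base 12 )26a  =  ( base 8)562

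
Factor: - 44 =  - 2^2*11^1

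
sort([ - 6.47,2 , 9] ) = [ - 6.47, 2,9]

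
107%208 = 107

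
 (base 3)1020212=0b1110010010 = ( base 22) 1JC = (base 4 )32102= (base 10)914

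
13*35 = 455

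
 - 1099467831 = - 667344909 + -432122922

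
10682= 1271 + 9411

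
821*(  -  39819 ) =-32691399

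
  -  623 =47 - 670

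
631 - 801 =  - 170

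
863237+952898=1816135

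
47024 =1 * 47024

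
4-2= 2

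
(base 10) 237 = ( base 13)153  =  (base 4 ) 3231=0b11101101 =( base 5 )1422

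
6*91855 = 551130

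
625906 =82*7633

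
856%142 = 4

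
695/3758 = 695/3758   =  0.18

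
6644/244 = 1661/61 = 27.23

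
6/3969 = 2/1323 =0.00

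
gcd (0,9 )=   9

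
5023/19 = 5023/19 = 264.37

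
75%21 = 12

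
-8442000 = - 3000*2814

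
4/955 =4/955 =0.00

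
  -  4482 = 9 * ( - 498)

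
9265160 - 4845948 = 4419212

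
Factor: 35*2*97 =6790  =  2^1*5^1*7^1*97^1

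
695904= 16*43494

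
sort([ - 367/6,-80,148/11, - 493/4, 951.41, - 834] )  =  [ - 834,-493/4,-80,-367/6, 148/11,951.41 ] 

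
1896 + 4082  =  5978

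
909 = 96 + 813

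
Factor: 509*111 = 56499 =3^1*37^1*509^1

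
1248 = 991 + 257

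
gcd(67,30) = 1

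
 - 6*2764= - 16584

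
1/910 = 1/910 = 0.00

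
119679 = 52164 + 67515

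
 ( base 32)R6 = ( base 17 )303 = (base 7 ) 2352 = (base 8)1546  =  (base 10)870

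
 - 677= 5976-6653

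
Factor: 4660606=2^1*2330303^1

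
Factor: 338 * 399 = 2^1 * 3^1*7^1*13^2 * 19^1 = 134862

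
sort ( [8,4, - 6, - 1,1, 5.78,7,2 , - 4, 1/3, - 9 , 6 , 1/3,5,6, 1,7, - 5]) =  [ - 9,- 6, - 5, - 4, - 1,1/3,1/3, 1, 1 , 2 , 4,5, 5.78,  6, 6,7,7, 8 ]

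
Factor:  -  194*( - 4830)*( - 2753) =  - 2579616060  =  -2^2*3^1*5^1*7^1*23^1 * 97^1*2753^1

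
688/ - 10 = -344/5 = -68.80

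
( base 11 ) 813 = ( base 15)457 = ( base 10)982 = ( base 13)5A7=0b1111010110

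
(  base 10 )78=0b1001110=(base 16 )4e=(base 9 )86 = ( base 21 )3f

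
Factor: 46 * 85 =3910 = 2^1*5^1 * 17^1*23^1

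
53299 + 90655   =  143954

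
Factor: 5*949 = 4745 = 5^1*13^1*73^1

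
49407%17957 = 13493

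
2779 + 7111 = 9890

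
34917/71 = 34917/71  =  491.79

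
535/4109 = 535/4109 =0.13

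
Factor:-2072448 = -2^7*3^2*7^1*257^1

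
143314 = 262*547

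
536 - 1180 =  - 644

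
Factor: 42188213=42188213^1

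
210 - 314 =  - 104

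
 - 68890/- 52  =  34445/26 = 1324.81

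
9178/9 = 9178/9 = 1019.78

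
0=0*(-35876 )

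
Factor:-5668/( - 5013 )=2^2*3^(-2)  *13^1*109^1*557^( - 1 )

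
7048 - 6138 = 910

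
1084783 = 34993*31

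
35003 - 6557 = 28446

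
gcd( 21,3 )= 3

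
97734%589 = 549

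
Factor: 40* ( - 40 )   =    -  2^6*5^2 = - 1600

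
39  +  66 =105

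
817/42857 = 817/42857=   0.02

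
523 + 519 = 1042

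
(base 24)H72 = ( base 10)9962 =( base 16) 26ea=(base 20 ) 14i2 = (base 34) 8L0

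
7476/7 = 1068  =  1068.00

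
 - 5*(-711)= 3555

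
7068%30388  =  7068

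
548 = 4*137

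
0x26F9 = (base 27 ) die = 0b10011011111001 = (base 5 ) 304402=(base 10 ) 9977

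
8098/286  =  4049/143 = 28.31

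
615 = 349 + 266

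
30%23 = 7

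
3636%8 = 4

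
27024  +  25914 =52938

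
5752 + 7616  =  13368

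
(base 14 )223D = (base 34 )54J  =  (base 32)5pf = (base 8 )13457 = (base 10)5935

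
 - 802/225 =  - 802/225 = - 3.56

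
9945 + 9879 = 19824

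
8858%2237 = 2147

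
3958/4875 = 3958/4875 = 0.81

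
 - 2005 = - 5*401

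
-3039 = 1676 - 4715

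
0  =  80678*0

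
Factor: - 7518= - 2^1* 3^1*7^1 * 179^1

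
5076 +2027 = 7103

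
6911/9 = 767  +  8/9=767.89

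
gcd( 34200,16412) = 4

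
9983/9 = 1109 + 2/9=1109.22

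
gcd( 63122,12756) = 2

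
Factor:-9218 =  - 2^1*11^1*419^1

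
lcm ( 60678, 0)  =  0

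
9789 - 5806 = 3983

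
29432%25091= 4341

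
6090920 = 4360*1397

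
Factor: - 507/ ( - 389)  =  3^1*13^2 * 389^(  -  1)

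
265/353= 265/353 = 0.75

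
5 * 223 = 1115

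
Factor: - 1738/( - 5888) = 869/2944=2^(-7)*11^1 * 23^( - 1)*79^1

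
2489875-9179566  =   - 6689691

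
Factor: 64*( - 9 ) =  - 2^6*3^2 = -  576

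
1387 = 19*73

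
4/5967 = 4/5967= 0.00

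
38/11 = 3+5/11 = 3.45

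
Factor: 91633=43^1*2131^1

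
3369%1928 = 1441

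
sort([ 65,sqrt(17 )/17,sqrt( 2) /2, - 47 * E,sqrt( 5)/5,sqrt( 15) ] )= [- 47*E, sqrt( 17)/17,sqrt( 5)/5, sqrt( 2 )/2,sqrt( 15),65 ]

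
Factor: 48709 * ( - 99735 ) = - 4857992115 = - 3^1*5^1*61^1*67^1*109^1*727^1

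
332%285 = 47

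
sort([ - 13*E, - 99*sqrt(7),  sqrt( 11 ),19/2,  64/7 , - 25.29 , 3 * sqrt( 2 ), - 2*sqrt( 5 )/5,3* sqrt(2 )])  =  [ - 99* sqrt ( 7),  -  13*E, - 25.29, - 2*sqrt( 5)/5, sqrt( 11 ),3*sqrt( 2 ),  3*sqrt(2) , 64/7,19/2]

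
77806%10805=2171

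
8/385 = 8/385= 0.02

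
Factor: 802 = 2^1* 401^1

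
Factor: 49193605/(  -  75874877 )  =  -5^1*13^( - 1) * 73^1 *107^(-1)*54547^ (  -  1) *134777^1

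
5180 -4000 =1180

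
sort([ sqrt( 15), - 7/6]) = [ -7/6,  sqrt(15 )]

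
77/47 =77/47=1.64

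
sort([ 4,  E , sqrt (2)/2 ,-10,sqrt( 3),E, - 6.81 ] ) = [  -  10, - 6.81, sqrt ( 2)/2,sqrt( 3 ),E, E, 4 ]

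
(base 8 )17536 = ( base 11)6040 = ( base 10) 8030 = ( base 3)102000102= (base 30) 8RK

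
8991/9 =999 = 999.00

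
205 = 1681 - 1476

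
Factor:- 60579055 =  - 5^1*67^2*2699^1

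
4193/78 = 4193/78 = 53.76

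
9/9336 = 3/3112 = 0.00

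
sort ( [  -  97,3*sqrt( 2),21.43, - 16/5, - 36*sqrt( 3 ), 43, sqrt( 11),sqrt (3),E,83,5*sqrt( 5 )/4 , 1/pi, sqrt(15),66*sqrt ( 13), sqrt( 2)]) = [ - 97,  -  36*sqrt(3 ) , - 16/5,1/pi, sqrt(2), sqrt(3), E,5*sqrt( 5)/4, sqrt(11),sqrt( 15),3*sqrt(2 ), 21.43,  43,83,66*sqrt ( 13) ]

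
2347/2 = 2347/2=1173.50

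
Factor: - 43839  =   - 3^2*4871^1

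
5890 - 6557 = -667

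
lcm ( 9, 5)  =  45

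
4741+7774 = 12515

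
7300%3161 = 978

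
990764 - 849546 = 141218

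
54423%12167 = 5755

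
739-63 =676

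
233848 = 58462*4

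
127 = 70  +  57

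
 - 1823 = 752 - 2575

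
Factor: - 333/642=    - 111/214 =- 2^( - 1 )*3^1*37^1*107^( - 1)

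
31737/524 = 31737/524 = 60.57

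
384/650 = 192/325 = 0.59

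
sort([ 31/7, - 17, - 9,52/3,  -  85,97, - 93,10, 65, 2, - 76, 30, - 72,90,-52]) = [ - 93, - 85, - 76, - 72, - 52, - 17,  -  9, 2, 31/7, 10, 52/3, 30 , 65,90, 97 ] 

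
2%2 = 0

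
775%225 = 100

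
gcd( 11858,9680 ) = 242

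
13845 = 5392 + 8453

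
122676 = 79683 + 42993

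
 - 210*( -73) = 15330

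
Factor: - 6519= -3^1*41^1*53^1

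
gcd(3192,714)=42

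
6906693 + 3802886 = 10709579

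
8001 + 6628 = 14629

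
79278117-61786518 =17491599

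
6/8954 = 3/4477 = 0.00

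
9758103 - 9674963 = 83140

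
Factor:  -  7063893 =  - 3^2*53^1*59^1*251^1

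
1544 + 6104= 7648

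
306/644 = 153/322 = 0.48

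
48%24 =0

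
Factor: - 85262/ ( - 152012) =2^( - 1) * 7^( - 1 )*61^( - 1)*479^1 = 479/854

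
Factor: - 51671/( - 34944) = 2^(- 7 )*3^ ( - 1)* 7^( - 1)*13^(-1)*163^1*317^1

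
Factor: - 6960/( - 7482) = 40/43 = 2^3*5^1  *43^( - 1 ) 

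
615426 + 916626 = 1532052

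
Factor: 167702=2^1*71^1*1181^1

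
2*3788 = 7576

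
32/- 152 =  - 1 + 15/19 = - 0.21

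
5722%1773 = 403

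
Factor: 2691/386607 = 3/431 = 3^1 * 431^( - 1 )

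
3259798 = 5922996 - 2663198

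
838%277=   7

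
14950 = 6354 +8596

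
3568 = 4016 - 448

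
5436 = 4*1359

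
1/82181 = 1/82181 = 0.00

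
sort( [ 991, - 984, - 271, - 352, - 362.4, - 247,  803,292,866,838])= [ - 984, - 362.4, - 352, - 271, - 247,292, 803,838,866, 991 ]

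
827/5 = 827/5 = 165.40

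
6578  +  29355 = 35933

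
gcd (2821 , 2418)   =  403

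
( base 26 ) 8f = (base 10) 223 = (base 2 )11011111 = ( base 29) 7K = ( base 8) 337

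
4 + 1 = 5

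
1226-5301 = - 4075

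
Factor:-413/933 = - 3^( - 1)*7^1*59^1*311^( - 1)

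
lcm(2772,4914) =108108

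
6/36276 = 1/6046=0.00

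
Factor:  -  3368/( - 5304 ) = 421/663 = 3^( - 1 )*13^( - 1) * 17^( - 1)*421^1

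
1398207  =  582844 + 815363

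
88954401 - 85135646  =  3818755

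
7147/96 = 74 + 43/96 = 74.45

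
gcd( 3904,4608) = 64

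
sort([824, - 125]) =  [ - 125,  824 ]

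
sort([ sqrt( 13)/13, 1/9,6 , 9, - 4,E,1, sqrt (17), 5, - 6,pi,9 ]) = [ - 6,-4,1/9, sqrt(13)/13, 1,E,pi,sqrt( 17 ),5, 6,9,9]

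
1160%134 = 88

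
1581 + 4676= 6257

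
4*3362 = 13448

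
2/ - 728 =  - 1 + 363/364 = -  0.00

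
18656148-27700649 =-9044501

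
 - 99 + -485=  - 584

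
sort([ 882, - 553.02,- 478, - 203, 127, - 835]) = [-835, - 553.02 , - 478, - 203, 127,882]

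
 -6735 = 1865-8600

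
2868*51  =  146268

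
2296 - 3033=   -  737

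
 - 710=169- 879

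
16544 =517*32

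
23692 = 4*5923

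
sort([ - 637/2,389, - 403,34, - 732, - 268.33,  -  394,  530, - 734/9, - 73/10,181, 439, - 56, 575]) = [ - 732, - 403, - 394,  -  637/2  , - 268.33, - 734/9, - 56 , - 73/10, 34, 181, 389, 439,530, 575]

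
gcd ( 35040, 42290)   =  10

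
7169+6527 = 13696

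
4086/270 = 15 + 2/15 = 15.13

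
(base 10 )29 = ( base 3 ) 1002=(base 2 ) 11101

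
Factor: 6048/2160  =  2^1*5^( - 1 )* 7^1 = 14/5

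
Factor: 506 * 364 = 184184 = 2^3*7^1*11^1 * 13^1*23^1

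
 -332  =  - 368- - 36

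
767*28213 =21639371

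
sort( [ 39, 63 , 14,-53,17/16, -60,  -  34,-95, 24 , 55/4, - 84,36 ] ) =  [ - 95, - 84, - 60, - 53,- 34,  17/16,55/4,14,24,36, 39, 63 ] 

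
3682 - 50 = 3632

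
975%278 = 141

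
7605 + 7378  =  14983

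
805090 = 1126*715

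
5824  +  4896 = 10720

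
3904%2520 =1384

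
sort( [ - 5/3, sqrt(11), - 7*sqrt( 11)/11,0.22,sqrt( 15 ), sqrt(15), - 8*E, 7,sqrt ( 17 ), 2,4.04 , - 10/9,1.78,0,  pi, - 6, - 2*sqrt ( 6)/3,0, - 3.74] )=[ - 8*E,-6, - 3.74, - 7*sqrt( 11)/11, - 5/3,- 2*sqrt( 6 )/3, - 10/9,0, 0,0.22,1.78,2,pi , sqrt( 11),sqrt(15) , sqrt(15 ),4.04,sqrt (17), 7 ]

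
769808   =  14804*52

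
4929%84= 57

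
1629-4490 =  - 2861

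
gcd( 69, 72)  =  3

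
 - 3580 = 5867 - 9447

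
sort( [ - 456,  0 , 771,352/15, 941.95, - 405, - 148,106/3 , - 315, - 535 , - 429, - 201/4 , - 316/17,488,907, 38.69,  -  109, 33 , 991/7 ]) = [ - 535,-456, - 429, - 405, - 315, - 148, - 109, - 201/4, - 316/17,0,352/15,  33,106/3, 38.69,991/7,488, 771,  907, 941.95]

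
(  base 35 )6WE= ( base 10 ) 8484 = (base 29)a2g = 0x2124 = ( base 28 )an0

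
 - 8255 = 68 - 8323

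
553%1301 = 553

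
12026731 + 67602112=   79628843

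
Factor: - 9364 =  - 2^2 * 2341^1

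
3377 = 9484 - 6107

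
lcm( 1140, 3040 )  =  9120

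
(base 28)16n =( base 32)UF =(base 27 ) 193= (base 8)1717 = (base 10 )975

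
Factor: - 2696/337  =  -8 = - 2^3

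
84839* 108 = 9162612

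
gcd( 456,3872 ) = 8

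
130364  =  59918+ 70446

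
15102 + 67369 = 82471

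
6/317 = 6/317= 0.02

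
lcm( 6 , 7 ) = 42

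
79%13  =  1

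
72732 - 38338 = 34394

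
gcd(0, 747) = 747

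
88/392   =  11/49 = 0.22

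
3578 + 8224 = 11802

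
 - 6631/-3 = 2210 + 1/3 = 2210.33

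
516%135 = 111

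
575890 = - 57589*( - 10 ) 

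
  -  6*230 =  - 1380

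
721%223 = 52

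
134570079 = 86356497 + 48213582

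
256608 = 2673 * 96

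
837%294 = 249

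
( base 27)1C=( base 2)100111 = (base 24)1f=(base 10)39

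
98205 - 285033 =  - 186828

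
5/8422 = 5/8422 = 0.00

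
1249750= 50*24995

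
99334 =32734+66600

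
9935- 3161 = 6774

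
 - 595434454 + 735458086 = 140023632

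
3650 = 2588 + 1062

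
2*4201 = 8402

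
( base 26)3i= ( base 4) 1200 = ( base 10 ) 96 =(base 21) 4c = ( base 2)1100000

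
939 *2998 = 2815122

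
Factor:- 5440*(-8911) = 48475840= 2^6*5^1*7^1 * 17^1 * 19^1  *67^1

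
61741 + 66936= 128677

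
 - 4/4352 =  - 1/1088 = -0.00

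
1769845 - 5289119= - 3519274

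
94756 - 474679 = -379923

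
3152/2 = 1576  =  1576.00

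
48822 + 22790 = 71612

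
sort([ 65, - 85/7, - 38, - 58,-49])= [ - 58,-49,-38, -85/7,65] 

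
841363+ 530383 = 1371746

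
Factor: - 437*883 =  - 19^1*23^1*883^1= - 385871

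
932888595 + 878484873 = 1811373468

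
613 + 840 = 1453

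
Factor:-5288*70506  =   - 372835728 =-2^4* 3^2*661^1 * 3917^1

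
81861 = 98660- 16799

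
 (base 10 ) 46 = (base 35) 1b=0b101110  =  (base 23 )20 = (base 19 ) 28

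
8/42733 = 8/42733 = 0.00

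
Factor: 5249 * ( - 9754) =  - 51198746 = - 2^1 * 29^1*181^1*4877^1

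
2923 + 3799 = 6722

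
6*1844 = 11064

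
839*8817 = 7397463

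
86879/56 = 86879/56 = 1551.41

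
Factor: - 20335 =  - 5^1*7^2*83^1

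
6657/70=95 +1/10 = 95.10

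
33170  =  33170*1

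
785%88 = 81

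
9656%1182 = 200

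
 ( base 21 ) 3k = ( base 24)3b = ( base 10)83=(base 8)123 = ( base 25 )38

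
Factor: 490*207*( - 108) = - 2^3*3^5*5^1*7^2  *23^1 = - 10954440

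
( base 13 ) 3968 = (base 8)20006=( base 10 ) 8198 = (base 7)32621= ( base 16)2006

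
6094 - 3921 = 2173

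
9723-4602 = 5121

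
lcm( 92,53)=4876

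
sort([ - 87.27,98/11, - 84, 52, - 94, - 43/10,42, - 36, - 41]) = [ - 94,-87.27, - 84,-41, - 36, - 43/10,98/11, 42,  52] 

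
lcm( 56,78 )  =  2184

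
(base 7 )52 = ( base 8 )45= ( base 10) 37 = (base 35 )12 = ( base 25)1C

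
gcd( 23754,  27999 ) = 3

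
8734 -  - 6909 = 15643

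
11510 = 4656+6854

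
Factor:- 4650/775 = -2^1 * 3^1 = -6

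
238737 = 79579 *3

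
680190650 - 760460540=  -  80269890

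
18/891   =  2/99 = 0.02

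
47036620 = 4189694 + 42846926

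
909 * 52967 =48147003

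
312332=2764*113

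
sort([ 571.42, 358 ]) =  [ 358, 571.42] 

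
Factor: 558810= 2^1*3^2*5^1*7^1*887^1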